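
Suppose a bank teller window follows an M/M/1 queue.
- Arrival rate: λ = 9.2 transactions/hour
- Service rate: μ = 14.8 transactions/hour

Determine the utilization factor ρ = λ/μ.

Server utilization: ρ = λ/μ
ρ = 9.2/14.8 = 0.6216
The server is busy 62.16% of the time.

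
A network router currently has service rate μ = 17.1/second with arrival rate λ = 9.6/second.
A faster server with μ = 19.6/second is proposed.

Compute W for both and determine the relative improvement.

System 1: ρ₁ = 9.6/17.1 = 0.5614, W₁ = 1/(17.1-9.6) = 0.13333
System 2: ρ₂ = 9.6/19.6 = 0.4898, W₂ = 1/(19.6-9.6) = 0.10000
Improvement: (W₁-W₂)/W₁ = (0.13333-0.10000)/0.13333 = 25.00%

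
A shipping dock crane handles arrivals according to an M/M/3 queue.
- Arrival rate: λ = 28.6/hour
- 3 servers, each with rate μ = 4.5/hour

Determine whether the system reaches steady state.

Stability requires ρ = λ/(cμ) < 1
ρ = 28.6/(3 × 4.5) = 28.6/13.50 = 2.1185
Since 2.1185 ≥ 1, the system is UNSTABLE.
Need c > λ/μ = 28.6/4.5 = 6.36.
Minimum servers needed: c = 7.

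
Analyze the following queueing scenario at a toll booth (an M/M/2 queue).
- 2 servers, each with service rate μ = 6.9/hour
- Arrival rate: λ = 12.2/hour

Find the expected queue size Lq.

Traffic intensity: ρ = λ/(cμ) = 12.2/(2×6.9) = 0.8841
Since ρ = 0.8841 < 1, system is stable.
Offered load a = λ/μ = cρ = 12.2/6.9 = 1.7681
P₀ = [ Σₙ₌₀^1 aⁿ/n! + a^2/(2!(1-ρ)) ]⁻¹
Σ = a^0/0! + a^1/1! = 1.0000 + 1.7681 = 2.7681
a^2/(2!(1-ρ)) = 3.12623/(2 × 0.115942) = 13.4819
P₀ = 1/(2.7681 + 13.4819) = 0.06154
Lq = P₀·a^2·ρ / (2!(1-ρ)²) = 0.0615385 × 3.12623 × 0.884058 / (2 × 0.0134426) = 6.3261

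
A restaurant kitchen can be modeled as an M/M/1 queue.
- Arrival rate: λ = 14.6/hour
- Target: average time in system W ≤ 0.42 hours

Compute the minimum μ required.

For M/M/1: W = 1/(μ-λ)
Need W ≤ 0.42, so 1/(μ-λ) ≤ 0.42
μ - λ ≥ 1/0.42 = 2.3810
μ ≥ 14.6 + 2.3810 = 16.9810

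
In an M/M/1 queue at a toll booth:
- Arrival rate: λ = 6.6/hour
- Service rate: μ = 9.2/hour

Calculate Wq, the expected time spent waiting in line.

First, compute utilization: ρ = λ/μ = 6.6/9.2 = 0.7174
For M/M/1: Wq = λ/(μ(μ-λ))
Wq = 6.6/(9.2 × (9.2-6.6))
Wq = 6.6/(9.2 × 2.60)
Wq = 0.2759 hours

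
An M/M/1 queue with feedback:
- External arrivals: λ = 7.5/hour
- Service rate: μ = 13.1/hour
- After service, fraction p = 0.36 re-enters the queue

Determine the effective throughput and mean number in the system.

Effective arrival rate: λ_eff = λ/(1-p) = 7.5/(1-0.36) = 7.5/0.64 = 11.71875
ρ = λ_eff/μ = 11.71875/13.1 = 0.894561
L = ρ/(1-ρ) = 0.894561/(1-0.894561) = 8.4842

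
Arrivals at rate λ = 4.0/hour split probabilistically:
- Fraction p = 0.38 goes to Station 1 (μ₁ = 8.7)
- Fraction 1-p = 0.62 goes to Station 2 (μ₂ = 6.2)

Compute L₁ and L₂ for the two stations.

Effective rates: λ₁ = 4.0×0.38 = 1.52, λ₂ = 4.0×0.62 = 2.48
Station 1: ρ₁ = 1.52/8.7 = 0.1747, L₁ = ρ₁/(1-ρ₁) = 0.1747/(1-0.1747) = 0.2117
Station 2: ρ₂ = 2.48/6.2 = 0.4000, L₂ = ρ₂/(1-ρ₂) = 0.4000/(1-0.4000) = 0.6667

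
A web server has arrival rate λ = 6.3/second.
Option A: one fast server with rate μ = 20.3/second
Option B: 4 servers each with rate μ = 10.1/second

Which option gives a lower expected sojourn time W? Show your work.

Option A: single server μ = 20.3 (M/M/1)
  ρ_A = 6.3/20.3 = 0.3103
  W_A = 1/(μ-λ) = 1/(20.3-6.3) = 1/14.00 = 0.07143

Option B: 4 servers μ = 10.1 (M/M/4)
  ρ_B = λ/(cμ) = 6.3/(4×10.1) = 0.1559
  Offered load a = λ/μ = cρ = 6.3/10.1 = 0.6238
  P₀ = [ Σₙ₌₀^3 aⁿ/n! + a^4/(4!(1-ρ)) ]⁻¹
  Σ = a^0/0! + a^1/1! + a^2/2! + a^3/3! = 1.0000 + 0.6238 + 0.1945 + 0.04045 = 1.8588
  a^4/(4!(1-ρ)) = 0.1514/(24 × 0.8441) = 0.007473
  P₀ = 1/(1.8588 + 0.007473) = 0.5358
  Lq = P₀·a^4·ρ / (4!(1-ρ)²) = 0.53584 × 0.15138 × 0.15594 / (24 × 0.71244) = 0.0007398
  Wq_B = Lq/λ = 0.0007398/6.3 = 0.0001174
  W_B = Wq_B + 1/μ = 0.0001174 + 0.09901 = 0.09913

Since W_A = 0.07143 < W_B = 0.09913, Option A (single fast server) has the shorter time in system.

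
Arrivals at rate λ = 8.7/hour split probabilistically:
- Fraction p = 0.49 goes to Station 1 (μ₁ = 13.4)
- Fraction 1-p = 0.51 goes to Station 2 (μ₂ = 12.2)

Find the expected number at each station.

Effective rates: λ₁ = 8.7×0.49 = 4.263, λ₂ = 8.7×0.51 = 4.437
Station 1: ρ₁ = 4.263/13.4 = 0.31813, L₁ = ρ₁/(1-ρ₁) = 0.31813/(1-0.31813) = 0.4666
Station 2: ρ₂ = 4.437/12.2 = 0.3637, L₂ = ρ₂/(1-ρ₂) = 0.3637/(1-0.3637) = 0.5716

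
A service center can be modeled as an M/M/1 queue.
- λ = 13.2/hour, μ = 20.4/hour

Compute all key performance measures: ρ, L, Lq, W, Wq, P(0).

Step 1: ρ = λ/μ = 13.2/20.4 = 0.6471
Step 2: L = λ/(μ-λ) = 13.2/7.20 = 1.8333
Step 3: Lq = λ²/(μ(μ-λ)) = 174.24/(20.4×7.20) = 1.1863
Step 4: W = 1/(μ-λ) = 1/7.20 = 0.13889
Step 5: Wq = λ/(μ(μ-λ)) = 13.2/(20.4×7.20) = 0.08987
Step 6: P(0) = 1-ρ = 0.3529
Verify: L = λW = 13.2×0.13889 = 1.8333 ✔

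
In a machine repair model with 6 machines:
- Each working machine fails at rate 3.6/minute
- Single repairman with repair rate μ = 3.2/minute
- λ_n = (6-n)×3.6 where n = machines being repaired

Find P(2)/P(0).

P(2)/P(0) = ∏_{i=0}^{2-1} λ_i/μ_{i+1}
= (6-0)×3.6/3.2 × (6-1)×3.6/3.2
= 37.9688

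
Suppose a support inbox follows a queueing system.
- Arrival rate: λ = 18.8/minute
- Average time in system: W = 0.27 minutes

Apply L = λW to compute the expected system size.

Little's Law: L = λW
L = 18.8 × 0.27 = 5.0760 emails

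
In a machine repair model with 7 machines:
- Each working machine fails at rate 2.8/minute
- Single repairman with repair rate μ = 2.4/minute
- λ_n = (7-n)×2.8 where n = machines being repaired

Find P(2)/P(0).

P(2)/P(0) = ∏_{i=0}^{2-1} λ_i/μ_{i+1}
= (7-0)×2.8/2.4 × (7-1)×2.8/2.4
= 57.1667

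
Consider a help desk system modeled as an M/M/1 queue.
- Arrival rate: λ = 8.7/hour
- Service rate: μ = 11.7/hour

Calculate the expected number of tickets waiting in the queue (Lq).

ρ = λ/μ = 8.7/11.7 = 0.7436
For M/M/1: Lq = λ²/(μ(μ-λ))
Lq = 75.69/(11.7 × 3.00)
Lq = 2.1564 tickets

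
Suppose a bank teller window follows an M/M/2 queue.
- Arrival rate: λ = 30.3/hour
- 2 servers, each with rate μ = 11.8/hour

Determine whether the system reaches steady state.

Stability requires ρ = λ/(cμ) < 1
ρ = 30.3/(2 × 11.8) = 30.3/23.60 = 1.2839
Since 1.2839 ≥ 1, the system is UNSTABLE.
Need c > λ/μ = 30.3/11.8 = 2.57.
Minimum servers needed: c = 3.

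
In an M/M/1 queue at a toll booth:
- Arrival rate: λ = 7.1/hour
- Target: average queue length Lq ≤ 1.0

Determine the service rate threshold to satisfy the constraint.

For M/M/1: Lq = λ²/(μ(μ-λ))
Need Lq ≤ 1.0, i.e. μ(μ-λ) ≥ λ²/1.0
μ² - 7.1μ - 50.41/1.0 ≥ 0  →  μ² - 7.1μ - 50.4100 ≥ 0
Quadratic formula (positive root): μ = [λ + √(λ² + 4×50.4100)]/2
Discriminant: 50.41 + 4×50.4100 = 252.0500, √252.0500 = 15.8761
μ ≥ (7.1 + 15.8761)/2 = 11.4880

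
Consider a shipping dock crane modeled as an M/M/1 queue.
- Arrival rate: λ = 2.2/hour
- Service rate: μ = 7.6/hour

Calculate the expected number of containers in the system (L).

ρ = λ/μ = 2.2/7.6 = 0.2895
For M/M/1: L = λ/(μ-λ)
L = 2.2/(7.6-2.2) = 2.2/5.40
L = 0.4074 containers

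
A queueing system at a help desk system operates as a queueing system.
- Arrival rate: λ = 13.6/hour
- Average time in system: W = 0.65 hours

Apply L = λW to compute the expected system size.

Little's Law: L = λW
L = 13.6 × 0.65 = 8.8400 tickets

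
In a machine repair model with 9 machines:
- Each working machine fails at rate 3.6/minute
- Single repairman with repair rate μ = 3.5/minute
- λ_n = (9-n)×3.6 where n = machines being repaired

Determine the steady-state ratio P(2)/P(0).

P(2)/P(0) = ∏_{i=0}^{2-1} λ_i/μ_{i+1}
= (9-0)×3.6/3.5 × (9-1)×3.6/3.5
= 76.1731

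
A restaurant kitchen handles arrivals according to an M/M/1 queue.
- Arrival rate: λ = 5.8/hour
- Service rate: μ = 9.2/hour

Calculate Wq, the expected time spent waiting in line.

First, compute utilization: ρ = λ/μ = 5.8/9.2 = 0.6304
For M/M/1: Wq = λ/(μ(μ-λ))
Wq = 5.8/(9.2 × (9.2-5.8))
Wq = 5.8/(9.2 × 3.40)
Wq = 0.1854 hours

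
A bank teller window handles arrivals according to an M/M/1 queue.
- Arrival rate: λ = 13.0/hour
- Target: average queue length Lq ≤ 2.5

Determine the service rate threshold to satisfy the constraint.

For M/M/1: Lq = λ²/(μ(μ-λ))
Need Lq ≤ 2.5, i.e. μ(μ-λ) ≥ λ²/2.5
μ² - 13.0μ - 169.00/2.5 ≥ 0  →  μ² - 13.0μ - 67.6000 ≥ 0
Quadratic formula (positive root): μ = [λ + √(λ² + 4×67.6000)]/2
Discriminant: 169.00 + 4×67.6000 = 439.4000, √439.4000 = 20.9619
μ ≥ (13.0 + 20.9619)/2 = 16.9809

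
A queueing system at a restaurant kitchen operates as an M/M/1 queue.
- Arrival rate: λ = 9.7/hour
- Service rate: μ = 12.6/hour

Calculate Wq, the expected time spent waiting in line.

First, compute utilization: ρ = λ/μ = 9.7/12.6 = 0.7698
For M/M/1: Wq = λ/(μ(μ-λ))
Wq = 9.7/(12.6 × (12.6-9.7))
Wq = 9.7/(12.6 × 2.90)
Wq = 0.2655 hours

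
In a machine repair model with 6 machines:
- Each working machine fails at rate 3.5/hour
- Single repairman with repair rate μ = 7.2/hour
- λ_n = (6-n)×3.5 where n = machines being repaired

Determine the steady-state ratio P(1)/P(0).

P(1)/P(0) = ∏_{i=0}^{1-1} λ_i/μ_{i+1}
= (6-0)×3.5/7.2
= 2.9167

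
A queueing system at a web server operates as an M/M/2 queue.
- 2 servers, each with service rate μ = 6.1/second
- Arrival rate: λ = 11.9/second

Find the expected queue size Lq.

Traffic intensity: ρ = λ/(cμ) = 11.9/(2×6.1) = 0.9754
Since ρ = 0.9754 < 1, system is stable.
Offered load a = λ/μ = cρ = 11.9/6.1 = 1.9508
P₀ = [ Σₙ₌₀^1 aⁿ/n! + a^2/(2!(1-ρ)) ]⁻¹
Σ = a^0/0! + a^1/1! = 1.0000 + 1.9508 = 2.9508
a^2/(2!(1-ρ)) = 3.80570/(2 × 0.0245902) = 77.3825
P₀ = 1/(2.9508 + 77.3825) = 0.01245
Lq = P₀·a^2·ρ / (2!(1-ρ)²) = 0.0124481 × 3.80570 × 0.975410 / (2 × 0.000604676) = 38.2096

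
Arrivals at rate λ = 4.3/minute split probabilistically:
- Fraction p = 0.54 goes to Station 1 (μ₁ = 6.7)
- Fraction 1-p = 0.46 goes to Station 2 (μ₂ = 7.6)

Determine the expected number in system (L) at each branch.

Effective rates: λ₁ = 4.3×0.54 = 2.322, λ₂ = 4.3×0.46 = 1.978
Station 1: ρ₁ = 2.322/6.7 = 0.34657, L₁ = ρ₁/(1-ρ₁) = 0.34657/(1-0.34657) = 0.5304
Station 2: ρ₂ = 1.978/7.6 = 0.26026, L₂ = ρ₂/(1-ρ₂) = 0.26026/(1-0.26026) = 0.3518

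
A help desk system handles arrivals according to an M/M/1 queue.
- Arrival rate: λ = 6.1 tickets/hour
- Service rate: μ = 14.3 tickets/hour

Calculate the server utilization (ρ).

Server utilization: ρ = λ/μ
ρ = 6.1/14.3 = 0.4266
The server is busy 42.66% of the time.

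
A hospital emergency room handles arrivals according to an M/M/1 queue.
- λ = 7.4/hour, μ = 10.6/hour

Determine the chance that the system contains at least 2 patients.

ρ = λ/μ = 7.4/10.6 = 0.69811
P(N ≥ n) = ρⁿ
P(N ≥ 2) = 0.69811^2
P(N ≥ 2) = 0.4874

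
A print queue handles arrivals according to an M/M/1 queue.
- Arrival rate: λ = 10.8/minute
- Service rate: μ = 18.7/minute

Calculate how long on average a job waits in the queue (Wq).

First, compute utilization: ρ = λ/μ = 10.8/18.7 = 0.5775
For M/M/1: Wq = λ/(μ(μ-λ))
Wq = 10.8/(18.7 × (18.7-10.8))
Wq = 10.8/(18.7 × 7.90)
Wq = 0.07311 minutes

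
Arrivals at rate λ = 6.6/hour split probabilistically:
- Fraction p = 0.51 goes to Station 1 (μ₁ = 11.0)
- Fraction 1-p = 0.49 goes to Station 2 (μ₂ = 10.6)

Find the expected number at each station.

Effective rates: λ₁ = 6.6×0.51 = 3.366, λ₂ = 6.6×0.49 = 3.234
Station 1: ρ₁ = 3.366/11.0 = 0.3060, L₁ = ρ₁/(1-ρ₁) = 0.3060/(1-0.3060) = 0.4409
Station 2: ρ₂ = 3.234/10.6 = 0.30509, L₂ = ρ₂/(1-ρ₂) = 0.30509/(1-0.30509) = 0.4390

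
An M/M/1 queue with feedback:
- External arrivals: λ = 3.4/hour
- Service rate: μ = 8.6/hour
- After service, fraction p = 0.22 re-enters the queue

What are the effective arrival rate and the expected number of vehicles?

Effective arrival rate: λ_eff = λ/(1-p) = 3.4/(1-0.22) = 3.4/0.78 = 4.3590
ρ = λ_eff/μ = 4.3590/8.6 = 0.50686
L = ρ/(1-ρ) = 0.50686/(1-0.50686) = 1.0278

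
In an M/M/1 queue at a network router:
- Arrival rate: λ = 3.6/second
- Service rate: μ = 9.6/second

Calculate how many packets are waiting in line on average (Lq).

ρ = λ/μ = 3.6/9.6 = 0.3750
For M/M/1: Lq = λ²/(μ(μ-λ))
Lq = 12.96/(9.6 × 6.00)
Lq = 0.2250 packets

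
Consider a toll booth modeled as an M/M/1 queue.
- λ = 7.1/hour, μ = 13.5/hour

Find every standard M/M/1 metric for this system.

Step 1: ρ = λ/μ = 7.1/13.5 = 0.5259
Step 2: L = λ/(μ-λ) = 7.1/6.40 = 1.1094
Step 3: Lq = λ²/(μ(μ-λ)) = 50.41/(13.5×6.40) = 0.5834
Step 4: W = 1/(μ-λ) = 1/6.40 = 0.15625
Step 5: Wq = λ/(μ(μ-λ)) = 7.1/(13.5×6.40) = 0.08218
Step 6: P(0) = 1-ρ = 0.4741
Verify: L = λW = 7.1×0.15625 = 1.1094 ✔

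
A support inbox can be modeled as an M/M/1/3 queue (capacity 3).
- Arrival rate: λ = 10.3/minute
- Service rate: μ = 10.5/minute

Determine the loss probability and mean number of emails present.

ρ = λ/μ = 10.3/10.5 = 0.98095
P₀ = (1-ρ)/(1-ρ^(K+1)) = (1-0.98095)/(1-0.98095^4) = 0.01905/0.07405 = 0.2573
P_K = P₀×ρ^K = 0.25726 × 0.98095^3 = 0.25726 × 0.94393 = 0.2428
Blocking probability P_3 = 0.2428 (24.28%)
L = ρ[1 - (K+1)ρ^K + Kρ^(K+1)] / [(1-ρ)(1-ρ^(K+1))]
L = 0.98095 × (1 - 4×0.9439318 + 3×0.9259499) / ((1 - 0.98095) × (1 - 0.9259499)) = 1.4760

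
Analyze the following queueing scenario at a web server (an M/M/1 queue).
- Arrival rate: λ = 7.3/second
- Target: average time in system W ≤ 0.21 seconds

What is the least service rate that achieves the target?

For M/M/1: W = 1/(μ-λ)
Need W ≤ 0.21, so 1/(μ-λ) ≤ 0.21
μ - λ ≥ 1/0.21 = 4.7619
μ ≥ 7.3 + 4.7619 = 12.0619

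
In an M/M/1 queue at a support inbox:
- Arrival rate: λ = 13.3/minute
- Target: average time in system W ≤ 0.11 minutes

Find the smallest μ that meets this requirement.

For M/M/1: W = 1/(μ-λ)
Need W ≤ 0.11, so 1/(μ-λ) ≤ 0.11
μ - λ ≥ 1/0.11 = 9.0909
μ ≥ 13.3 + 9.0909 = 22.3909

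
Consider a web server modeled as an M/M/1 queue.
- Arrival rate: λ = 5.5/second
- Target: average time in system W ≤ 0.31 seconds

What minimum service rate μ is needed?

For M/M/1: W = 1/(μ-λ)
Need W ≤ 0.31, so 1/(μ-λ) ≤ 0.31
μ - λ ≥ 1/0.31 = 3.2258
μ ≥ 5.5 + 3.2258 = 8.7258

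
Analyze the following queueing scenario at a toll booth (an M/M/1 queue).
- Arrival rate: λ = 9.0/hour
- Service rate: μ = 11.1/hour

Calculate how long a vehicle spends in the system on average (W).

First, compute utilization: ρ = λ/μ = 9.0/11.1 = 0.8108
For M/M/1: W = 1/(μ-λ)
W = 1/(11.1-9.0) = 1/2.10
W = 0.4762 hours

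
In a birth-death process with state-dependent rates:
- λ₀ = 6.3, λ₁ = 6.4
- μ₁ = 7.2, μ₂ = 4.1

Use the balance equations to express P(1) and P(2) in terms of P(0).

Balance equations:
State 0: λ₀P₀ = μ₁P₁ → P₁ = (λ₀/μ₁)P₀ = (6.3/7.2)P₀ = 0.8750P₀
State 1: P₂ = (λ₀λ₁)/(μ₁μ₂)P₀ = (6.3×6.4)/(7.2×4.1)P₀ = 1.3659P₀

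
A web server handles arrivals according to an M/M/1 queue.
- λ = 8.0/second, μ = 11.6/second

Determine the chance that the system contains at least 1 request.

ρ = λ/μ = 8.0/11.6 = 0.6897
P(N ≥ n) = ρⁿ
P(N ≥ 1) = 0.6897^1
P(N ≥ 1) = 0.6897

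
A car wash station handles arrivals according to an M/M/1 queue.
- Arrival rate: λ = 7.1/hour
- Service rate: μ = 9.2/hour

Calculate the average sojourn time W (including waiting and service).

First, compute utilization: ρ = λ/μ = 7.1/9.2 = 0.7717
For M/M/1: W = 1/(μ-λ)
W = 1/(9.2-7.1) = 1/2.10
W = 0.4762 hours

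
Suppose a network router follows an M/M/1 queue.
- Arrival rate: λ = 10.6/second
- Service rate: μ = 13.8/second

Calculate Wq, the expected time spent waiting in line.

First, compute utilization: ρ = λ/μ = 10.6/13.8 = 0.7681
For M/M/1: Wq = λ/(μ(μ-λ))
Wq = 10.6/(13.8 × (13.8-10.6))
Wq = 10.6/(13.8 × 3.20)
Wq = 0.2400 seconds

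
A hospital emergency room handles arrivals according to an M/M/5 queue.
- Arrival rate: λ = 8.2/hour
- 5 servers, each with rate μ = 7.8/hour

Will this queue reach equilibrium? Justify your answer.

Stability requires ρ = λ/(cμ) < 1
ρ = 8.2/(5 × 7.8) = 8.2/39.00 = 0.2103
Since 0.2103 < 1, the system is STABLE.
The servers are busy 21.03% of the time.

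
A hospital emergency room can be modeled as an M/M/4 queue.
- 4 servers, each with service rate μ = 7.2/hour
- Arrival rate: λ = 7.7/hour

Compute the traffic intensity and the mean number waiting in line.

Traffic intensity: ρ = λ/(cμ) = 7.7/(4×7.2) = 0.2674
Since ρ = 0.2674 < 1, system is stable.
Offered load a = λ/μ = cρ = 7.7/7.2 = 1.0694
P₀ = [ Σₙ₌₀^3 aⁿ/n! + a^4/(4!(1-ρ)) ]⁻¹
Σ = a^0/0! + a^1/1! + a^2/2! + a^3/3! = 1.0000 + 1.0694 + 0.5719 + 0.2039 = 2.8452
a^4/(4!(1-ρ)) = 1.3081/(24 × 0.73264) = 0.07439
P₀ = 1/(2.8452 + 0.07439) = 0.3425
Lq = P₀·a^4·ρ / (4!(1-ρ)²) = 0.3425 × 1.3081 × 0.2674 / (24 × 0.5368) = 0.009299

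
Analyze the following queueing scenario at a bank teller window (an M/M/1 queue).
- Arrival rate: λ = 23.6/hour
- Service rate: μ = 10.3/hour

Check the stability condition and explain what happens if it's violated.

Stability requires ρ = λ/(cμ) < 1
ρ = 23.6/(1 × 10.3) = 23.6/10.30 = 2.2913
Since 2.2913 ≥ 1, the system is UNSTABLE.
Queue grows without bound. Need μ > λ = 23.6.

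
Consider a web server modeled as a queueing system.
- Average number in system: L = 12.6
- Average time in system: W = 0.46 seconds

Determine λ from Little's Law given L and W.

Little's Law: L = λW, so λ = L/W
λ = 12.6/0.46 = 27.3913 requests/second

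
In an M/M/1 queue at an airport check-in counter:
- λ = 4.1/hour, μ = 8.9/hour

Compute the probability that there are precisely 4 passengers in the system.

ρ = λ/μ = 4.1/8.9 = 0.4607
P(n) = (1-ρ)ρⁿ
P(4) = (1-0.4607) × 0.4607^4
P(4) = 0.53930 × 0.045048
P(4) = 0.02429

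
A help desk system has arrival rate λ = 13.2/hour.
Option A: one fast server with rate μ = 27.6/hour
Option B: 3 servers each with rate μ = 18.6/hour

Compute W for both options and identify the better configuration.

Option A: single server μ = 27.6 (M/M/1)
  ρ_A = 13.2/27.6 = 0.4783
  W_A = 1/(μ-λ) = 1/(27.6-13.2) = 1/14.40 = 0.06944

Option B: 3 servers μ = 18.6 (M/M/3)
  ρ_B = λ/(cμ) = 13.2/(3×18.6) = 0.2366
  Offered load a = λ/μ = cρ = 13.2/18.6 = 0.7097
  P₀ = [ Σₙ₌₀^2 aⁿ/n! + a^3/(3!(1-ρ)) ]⁻¹
  Σ = a^0/0! + a^1/1! + a^2/2! = 1.0000 + 0.7097 + 0.2518 = 1.9615
  a^3/(3!(1-ρ)) = 0.3574/(6 × 0.7634) = 0.07803
  P₀ = 1/(1.9615 + 0.07803) = 0.4903
  Lq = P₀·a^3·ρ / (3!(1-ρ)²) = 0.49031 × 0.35742 × 0.23656 / (6 × 0.58284) = 0.01185
  Wq_B = Lq/λ = 0.011855/13.2 = 0.0008981
  W_B = Wq_B + 1/μ = 0.0008981 + 0.05376 = 0.05466

Since W_B = 0.05466 < W_A = 0.06944, Option B (multiple servers) has the shorter time in system.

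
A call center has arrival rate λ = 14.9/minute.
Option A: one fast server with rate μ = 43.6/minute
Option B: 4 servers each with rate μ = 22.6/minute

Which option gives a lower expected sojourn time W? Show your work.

Option A: single server μ = 43.6 (M/M/1)
  ρ_A = 14.9/43.6 = 0.3417
  W_A = 1/(μ-λ) = 1/(43.6-14.9) = 1/28.70 = 0.03484

Option B: 4 servers μ = 22.6 (M/M/4)
  ρ_B = λ/(cμ) = 14.9/(4×22.6) = 0.1648
  Offered load a = λ/μ = cρ = 14.9/22.6 = 0.6593
  P₀ = [ Σₙ₌₀^3 aⁿ/n! + a^4/(4!(1-ρ)) ]⁻¹
  Σ = a^0/0! + a^1/1! + a^2/2! + a^3/3! = 1.0000 + 0.6593 + 0.2173 + 0.04776 = 1.9244
  a^4/(4!(1-ρ)) = 0.18893/(24 × 0.83518) = 0.009426
  P₀ = 1/(1.9244 + 0.009426) = 0.5171
  Lq = P₀·a^4·ρ / (4!(1-ρ)²) = 0.51711 × 0.18893 × 0.16482 / (24 × 0.69752) = 0.0009619
  Wq_B = Lq/λ = 0.0009619/14.9 = 0.00006456
  W_B = Wq_B + 1/μ = 0.00006456 + 0.04425 = 0.04431

Since W_A = 0.03484 < W_B = 0.04431, Option A (single fast server) has the shorter time in system.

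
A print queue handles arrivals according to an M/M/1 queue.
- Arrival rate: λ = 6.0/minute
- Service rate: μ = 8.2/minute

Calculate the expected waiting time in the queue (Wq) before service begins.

First, compute utilization: ρ = λ/μ = 6.0/8.2 = 0.7317
For M/M/1: Wq = λ/(μ(μ-λ))
Wq = 6.0/(8.2 × (8.2-6.0))
Wq = 6.0/(8.2 × 2.20)
Wq = 0.3326 minutes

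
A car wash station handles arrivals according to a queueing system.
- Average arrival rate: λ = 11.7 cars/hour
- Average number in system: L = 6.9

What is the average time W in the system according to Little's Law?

Little's Law: L = λW, so W = L/λ
W = 6.9/11.7 = 0.5897 hours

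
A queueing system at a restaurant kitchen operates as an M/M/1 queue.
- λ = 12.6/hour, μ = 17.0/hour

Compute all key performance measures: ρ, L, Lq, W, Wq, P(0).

Step 1: ρ = λ/μ = 12.6/17.0 = 0.7412
Step 2: L = λ/(μ-λ) = 12.6/4.40 = 2.8636
Step 3: Lq = λ²/(μ(μ-λ)) = 158.76/(17.0×4.40) = 2.1225
Step 4: W = 1/(μ-λ) = 1/4.40 = 0.22727
Step 5: Wq = λ/(μ(μ-λ)) = 12.6/(17.0×4.40) = 0.1684
Step 6: P(0) = 1-ρ = 0.2588
Verify: L = λW = 12.6×0.22727 = 2.8636 ✔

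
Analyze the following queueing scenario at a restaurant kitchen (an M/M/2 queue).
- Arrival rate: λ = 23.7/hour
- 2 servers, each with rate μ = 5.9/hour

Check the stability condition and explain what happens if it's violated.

Stability requires ρ = λ/(cμ) < 1
ρ = 23.7/(2 × 5.9) = 23.7/11.80 = 2.0085
Since 2.0085 ≥ 1, the system is UNSTABLE.
Need c > λ/μ = 23.7/5.9 = 4.02.
Minimum servers needed: c = 5.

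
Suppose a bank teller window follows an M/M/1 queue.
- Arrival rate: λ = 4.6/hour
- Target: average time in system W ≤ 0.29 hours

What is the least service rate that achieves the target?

For M/M/1: W = 1/(μ-λ)
Need W ≤ 0.29, so 1/(μ-λ) ≤ 0.29
μ - λ ≥ 1/0.29 = 3.4483
μ ≥ 4.6 + 3.4483 = 8.0483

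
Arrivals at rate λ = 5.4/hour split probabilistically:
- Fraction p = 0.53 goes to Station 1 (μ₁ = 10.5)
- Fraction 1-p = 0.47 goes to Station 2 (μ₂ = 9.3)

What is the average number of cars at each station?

Effective rates: λ₁ = 5.4×0.53 = 2.862, λ₂ = 5.4×0.47 = 2.538
Station 1: ρ₁ = 2.862/10.5 = 0.27257, L₁ = ρ₁/(1-ρ₁) = 0.27257/(1-0.27257) = 0.3747
Station 2: ρ₂ = 2.538/9.3 = 0.2729, L₂ = ρ₂/(1-ρ₂) = 0.2729/(1-0.2729) = 0.3753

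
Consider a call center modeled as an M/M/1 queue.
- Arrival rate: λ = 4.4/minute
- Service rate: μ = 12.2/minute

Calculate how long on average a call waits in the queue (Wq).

First, compute utilization: ρ = λ/μ = 4.4/12.2 = 0.3607
For M/M/1: Wq = λ/(μ(μ-λ))
Wq = 4.4/(12.2 × (12.2-4.4))
Wq = 4.4/(12.2 × 7.80)
Wq = 0.04624 minutes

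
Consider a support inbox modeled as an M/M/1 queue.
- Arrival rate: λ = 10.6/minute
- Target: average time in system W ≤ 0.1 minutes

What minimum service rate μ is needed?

For M/M/1: W = 1/(μ-λ)
Need W ≤ 0.1, so 1/(μ-λ) ≤ 0.1
μ - λ ≥ 1/0.1 = 10.0000
μ ≥ 10.6 + 10.0000 = 20.6000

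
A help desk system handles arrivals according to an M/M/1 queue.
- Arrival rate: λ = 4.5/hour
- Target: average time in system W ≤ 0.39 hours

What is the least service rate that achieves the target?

For M/M/1: W = 1/(μ-λ)
Need W ≤ 0.39, so 1/(μ-λ) ≤ 0.39
μ - λ ≥ 1/0.39 = 2.5641
μ ≥ 4.5 + 2.5641 = 7.0641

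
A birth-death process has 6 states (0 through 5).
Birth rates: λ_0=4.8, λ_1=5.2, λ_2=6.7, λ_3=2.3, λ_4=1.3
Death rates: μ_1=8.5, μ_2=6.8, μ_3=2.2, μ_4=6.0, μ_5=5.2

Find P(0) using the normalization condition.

Ratios P(n)/P(0) = (λ₀···λₙ₋₁)/(μ₁···μₙ):
P(1)/P(0) = (4.8)/(8.5) = 0.56471
P(2)/P(0) = (4.8×5.2)/(8.5×6.8) = 0.43183
P(3)/P(0) = (4.8×5.2×6.7)/(8.5×6.8×2.2) = 1.3151
P(4)/P(0) = (4.8×5.2×6.7×2.3)/(8.5×6.8×2.2×6.0) = 0.50413
P(5)/P(0) = (4.8×5.2×6.7×2.3×1.3)/(8.5×6.8×2.2×6.0×5.2) = 0.12603

Normalization: ∑ P(n) = 1
P(0) × (1.0000 + 0.56471 + 0.43183 + 1.3151 + 0.50413 + 0.12603) = 1
P(0) × 3.9418 = 1
P(0) = 1/3.9418 = 0.2537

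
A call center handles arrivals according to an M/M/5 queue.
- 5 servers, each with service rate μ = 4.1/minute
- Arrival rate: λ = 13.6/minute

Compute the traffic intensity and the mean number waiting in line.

Traffic intensity: ρ = λ/(cμ) = 13.6/(5×4.1) = 0.6634
Since ρ = 0.6634 < 1, system is stable.
Offered load a = λ/μ = cρ = 13.6/4.1 = 3.3171
P₀ = [ Σₙ₌₀^4 aⁿ/n! + a^5/(5!(1-ρ)) ]⁻¹
Σ = a^0/0! + a^1/1! + a^2/2! + a^3/3! + a^4/4! = 1.0000 + 3.3171 + 5.5015 + 6.0829 + 5.0444 = 20.9459
a^5/(5!(1-ρ)) = 401.5829/(120 × 0.336585) = 9.9426
P₀ = 1/(20.9459 + 9.9426) = 0.03237
Lq = P₀·a^5·ρ / (5!(1-ρ)²) = 0.032375 × 401.5829 × 0.66341 / (120 × 0.11329) = 0.6344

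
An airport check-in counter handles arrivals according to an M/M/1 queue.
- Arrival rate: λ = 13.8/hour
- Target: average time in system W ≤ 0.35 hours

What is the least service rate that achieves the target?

For M/M/1: W = 1/(μ-λ)
Need W ≤ 0.35, so 1/(μ-λ) ≤ 0.35
μ - λ ≥ 1/0.35 = 2.8571
μ ≥ 13.8 + 2.8571 = 16.6571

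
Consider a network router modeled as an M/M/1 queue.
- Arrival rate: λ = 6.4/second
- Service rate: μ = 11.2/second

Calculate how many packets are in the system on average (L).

ρ = λ/μ = 6.4/11.2 = 0.5714
For M/M/1: L = λ/(μ-λ)
L = 6.4/(11.2-6.4) = 6.4/4.80
L = 1.3333 packets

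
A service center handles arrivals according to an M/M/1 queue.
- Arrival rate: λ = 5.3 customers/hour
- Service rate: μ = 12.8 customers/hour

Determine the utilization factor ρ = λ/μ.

Server utilization: ρ = λ/μ
ρ = 5.3/12.8 = 0.4141
The server is busy 41.41% of the time.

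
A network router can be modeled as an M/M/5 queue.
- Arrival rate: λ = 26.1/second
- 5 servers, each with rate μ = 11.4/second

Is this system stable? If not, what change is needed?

Stability requires ρ = λ/(cμ) < 1
ρ = 26.1/(5 × 11.4) = 26.1/57.00 = 0.4579
Since 0.4579 < 1, the system is STABLE.
The servers are busy 45.79% of the time.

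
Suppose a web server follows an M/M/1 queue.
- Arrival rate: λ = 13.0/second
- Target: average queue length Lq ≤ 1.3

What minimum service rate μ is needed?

For M/M/1: Lq = λ²/(μ(μ-λ))
Need Lq ≤ 1.3, i.e. μ(μ-λ) ≥ λ²/1.3
μ² - 13.0μ - 169.00/1.3 ≥ 0  →  μ² - 13.0μ - 130.0000 ≥ 0
Quadratic formula (positive root): μ = [λ + √(λ² + 4×130.0000)]/2
Discriminant: 169.00 + 4×130.0000 = 689.0000, √689.0000 = 26.2488
μ ≥ (13.0 + 26.2488)/2 = 19.6244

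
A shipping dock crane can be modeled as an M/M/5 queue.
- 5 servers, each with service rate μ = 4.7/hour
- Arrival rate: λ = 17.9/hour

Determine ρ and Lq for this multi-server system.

Traffic intensity: ρ = λ/(cμ) = 17.9/(5×4.7) = 0.7617
Since ρ = 0.7617 < 1, system is stable.
Offered load a = λ/μ = cρ = 17.9/4.7 = 3.8085
P₀ = [ Σₙ₌₀^4 aⁿ/n! + a^5/(5!(1-ρ)) ]⁻¹
Σ = a^0/0! + a^1/1! + a^2/2! + a^3/3! + a^4/4! = 1.0000 + 3.8085 + 7.2524 + 9.2069 + 8.7662 = 30.0340
a^5/(5!(1-ρ)) = 801.2644/(120 × 0.238298) = 28.0204
P₀ = 1/(30.0340 + 28.0204) = 0.01723
Lq = P₀·a^5·ρ / (5!(1-ρ)²) = 0.017225 × 801.2644 × 0.76170 / (120 × 0.056786) = 1.5428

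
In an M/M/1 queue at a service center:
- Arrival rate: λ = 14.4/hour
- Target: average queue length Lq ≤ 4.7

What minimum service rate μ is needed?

For M/M/1: Lq = λ²/(μ(μ-λ))
Need Lq ≤ 4.7, i.e. μ(μ-λ) ≥ λ²/4.7
μ² - 14.4μ - 207.36/4.7 ≥ 0  →  μ² - 14.4μ - 44.11915 ≥ 0
Quadratic formula (positive root): μ = [λ + √(λ² + 4×44.11915)]/2
Discriminant: 207.36 + 4×44.11915 = 383.8366, √383.8366 = 19.5917
μ ≥ (14.4 + 19.5917)/2 = 16.9959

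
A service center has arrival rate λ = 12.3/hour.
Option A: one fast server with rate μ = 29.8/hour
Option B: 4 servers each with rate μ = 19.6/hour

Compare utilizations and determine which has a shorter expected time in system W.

Option A: single server μ = 29.8 (M/M/1)
  ρ_A = 12.3/29.8 = 0.4128
  W_A = 1/(μ-λ) = 1/(29.8-12.3) = 1/17.50 = 0.05714

Option B: 4 servers μ = 19.6 (M/M/4)
  ρ_B = λ/(cμ) = 12.3/(4×19.6) = 0.1569
  Offered load a = λ/μ = cρ = 12.3/19.6 = 0.6276
  P₀ = [ Σₙ₌₀^3 aⁿ/n! + a^4/(4!(1-ρ)) ]⁻¹
  Σ = a^0/0! + a^1/1! + a^2/2! + a^3/3! = 1.0000 + 0.6276 + 0.1969 + 0.04119 = 1.8657
  a^4/(4!(1-ρ)) = 0.1551/(24 × 0.8431) = 0.007665
  P₀ = 1/(1.8657 + 0.007665) = 0.5338
  Lq = P₀·a^4·ρ / (4!(1-ρ)²) = 0.533813 × 0.155094 × 0.156888 / (24 × 0.710838) = 0.0007614
  Wq_B = Lq/λ = 0.0007614/12.3 = 0.00006190
  W_B = Wq_B + 1/μ = 0.00006190 + 0.05102 = 0.05108

Since W_B = 0.05108 < W_A = 0.05714, Option B (multiple servers) has the shorter time in system.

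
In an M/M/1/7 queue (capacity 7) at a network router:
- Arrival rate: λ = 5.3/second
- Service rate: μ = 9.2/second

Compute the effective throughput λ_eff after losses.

ρ = λ/μ = 5.3/9.2 = 0.576087
P₀ = (1-ρ)/(1-ρ^(K+1)) = (1-0.576087)/(1-0.576087^8) = 0.4239/0.9879 = 0.4291
P_K = P₀×ρ^K = 0.42912 × 0.576087^7 = 0.42912 × 0.021058 = 0.009036
λ_eff = λ(1-P_K) = 5.3 × (1 - 0.009036) = 5.3 × 0.99096 = 5.2521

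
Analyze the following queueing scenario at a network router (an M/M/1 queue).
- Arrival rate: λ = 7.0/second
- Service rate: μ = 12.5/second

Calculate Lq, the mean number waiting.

ρ = λ/μ = 7.0/12.5 = 0.5600
For M/M/1: Lq = λ²/(μ(μ-λ))
Lq = 49.00/(12.5 × 5.50)
Lq = 0.7127 packets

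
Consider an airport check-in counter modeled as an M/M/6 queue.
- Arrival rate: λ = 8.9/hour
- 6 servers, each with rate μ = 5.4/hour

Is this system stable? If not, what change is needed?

Stability requires ρ = λ/(cμ) < 1
ρ = 8.9/(6 × 5.4) = 8.9/32.40 = 0.2747
Since 0.2747 < 1, the system is STABLE.
The servers are busy 27.47% of the time.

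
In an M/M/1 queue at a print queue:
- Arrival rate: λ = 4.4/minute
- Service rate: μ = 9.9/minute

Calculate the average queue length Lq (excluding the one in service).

ρ = λ/μ = 4.4/9.9 = 0.4444
For M/M/1: Lq = λ²/(μ(μ-λ))
Lq = 19.36/(9.9 × 5.50)
Lq = 0.3556 jobs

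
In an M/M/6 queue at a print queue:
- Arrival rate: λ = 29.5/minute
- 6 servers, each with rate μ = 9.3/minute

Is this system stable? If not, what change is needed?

Stability requires ρ = λ/(cμ) < 1
ρ = 29.5/(6 × 9.3) = 29.5/55.80 = 0.5287
Since 0.5287 < 1, the system is STABLE.
The servers are busy 52.87% of the time.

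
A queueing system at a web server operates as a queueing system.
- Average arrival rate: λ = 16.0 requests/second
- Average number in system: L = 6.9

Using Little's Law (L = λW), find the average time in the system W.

Little's Law: L = λW, so W = L/λ
W = 6.9/16.0 = 0.4313 seconds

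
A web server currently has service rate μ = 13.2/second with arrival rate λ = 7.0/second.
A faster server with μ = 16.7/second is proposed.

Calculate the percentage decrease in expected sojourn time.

System 1: ρ₁ = 7.0/13.2 = 0.5303, W₁ = 1/(13.2-7.0) = 0.1613
System 2: ρ₂ = 7.0/16.7 = 0.4192, W₂ = 1/(16.7-7.0) = 0.1031
Improvement: (W₁-W₂)/W₁ = (0.1613-0.1031)/0.1613 = 36.08%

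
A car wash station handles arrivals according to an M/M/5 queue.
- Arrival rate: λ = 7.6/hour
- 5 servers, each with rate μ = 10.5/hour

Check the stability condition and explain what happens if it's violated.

Stability requires ρ = λ/(cμ) < 1
ρ = 7.6/(5 × 10.5) = 7.6/52.50 = 0.1448
Since 0.1448 < 1, the system is STABLE.
The servers are busy 14.48% of the time.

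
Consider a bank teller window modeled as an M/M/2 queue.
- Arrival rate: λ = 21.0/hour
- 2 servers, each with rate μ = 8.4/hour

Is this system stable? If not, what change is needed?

Stability requires ρ = λ/(cμ) < 1
ρ = 21.0/(2 × 8.4) = 21.0/16.80 = 1.2500
Since 1.2500 ≥ 1, the system is UNSTABLE.
Need c > λ/μ = 21.0/8.4 = 2.50.
Minimum servers needed: c = 3.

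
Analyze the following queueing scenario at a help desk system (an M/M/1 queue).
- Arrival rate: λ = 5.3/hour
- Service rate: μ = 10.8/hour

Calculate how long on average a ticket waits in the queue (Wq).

First, compute utilization: ρ = λ/μ = 5.3/10.8 = 0.4907
For M/M/1: Wq = λ/(μ(μ-λ))
Wq = 5.3/(10.8 × (10.8-5.3))
Wq = 5.3/(10.8 × 5.50)
Wq = 0.08923 hours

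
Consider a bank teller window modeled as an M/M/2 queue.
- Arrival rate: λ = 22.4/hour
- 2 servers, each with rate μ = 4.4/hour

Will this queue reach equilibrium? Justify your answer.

Stability requires ρ = λ/(cμ) < 1
ρ = 22.4/(2 × 4.4) = 22.4/8.80 = 2.5455
Since 2.5455 ≥ 1, the system is UNSTABLE.
Need c > λ/μ = 22.4/4.4 = 5.09.
Minimum servers needed: c = 6.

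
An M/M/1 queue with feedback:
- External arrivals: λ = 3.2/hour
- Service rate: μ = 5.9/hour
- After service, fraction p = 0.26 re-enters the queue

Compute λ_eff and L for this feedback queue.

Effective arrival rate: λ_eff = λ/(1-p) = 3.2/(1-0.26) = 3.2/0.74 = 4.32432
ρ = λ_eff/μ = 4.32432/5.9 = 0.732936
L = ρ/(1-ρ) = 0.732936/(1-0.732936) = 2.7444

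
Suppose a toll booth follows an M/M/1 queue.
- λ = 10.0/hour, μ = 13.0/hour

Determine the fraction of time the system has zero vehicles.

ρ = λ/μ = 10.0/13.0 = 0.7692
P(0) = 1 - ρ = 1 - 0.7692 = 0.2308
The server is idle 23.08% of the time.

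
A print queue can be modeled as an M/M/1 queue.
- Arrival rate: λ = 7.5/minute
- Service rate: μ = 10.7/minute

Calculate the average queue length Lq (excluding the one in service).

ρ = λ/μ = 7.5/10.7 = 0.7009
For M/M/1: Lq = λ²/(μ(μ-λ))
Lq = 56.25/(10.7 × 3.20)
Lq = 1.6428 jobs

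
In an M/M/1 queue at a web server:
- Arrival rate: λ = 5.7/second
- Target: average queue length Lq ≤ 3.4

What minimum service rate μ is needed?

For M/M/1: Lq = λ²/(μ(μ-λ))
Need Lq ≤ 3.4, i.e. μ(μ-λ) ≥ λ²/3.4
μ² - 5.7μ - 32.49/3.4 ≥ 0  →  μ² - 5.7μ - 9.55588 ≥ 0
Quadratic formula (positive root): μ = [λ + √(λ² + 4×9.55588)]/2
Discriminant: 32.49 + 4×9.55588 = 70.7135, √70.7135 = 8.4091
μ ≥ (5.7 + 8.4091)/2 = 7.0546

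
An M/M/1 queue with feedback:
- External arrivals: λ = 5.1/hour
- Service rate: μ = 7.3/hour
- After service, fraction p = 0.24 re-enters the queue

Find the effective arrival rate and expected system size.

Effective arrival rate: λ_eff = λ/(1-p) = 5.1/(1-0.24) = 5.1/0.76 = 6.7105
ρ = λ_eff/μ = 6.7105/7.3 = 0.91925
L = ρ/(1-ρ) = 0.91925/(1-0.91925) = 11.3839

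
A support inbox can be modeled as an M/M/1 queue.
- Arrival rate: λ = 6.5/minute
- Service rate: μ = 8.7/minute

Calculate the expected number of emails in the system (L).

ρ = λ/μ = 6.5/8.7 = 0.7471
For M/M/1: L = λ/(μ-λ)
L = 6.5/(8.7-6.5) = 6.5/2.20
L = 2.9545 emails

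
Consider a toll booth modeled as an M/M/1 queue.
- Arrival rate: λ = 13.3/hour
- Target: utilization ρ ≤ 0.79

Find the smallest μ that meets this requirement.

ρ = λ/μ, so μ = λ/ρ
μ ≥ 13.3/0.79 = 16.8354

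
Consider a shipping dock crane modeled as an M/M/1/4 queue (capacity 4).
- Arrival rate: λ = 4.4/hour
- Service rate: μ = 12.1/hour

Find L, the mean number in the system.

ρ = λ/μ = 4.4/12.1 = 0.36364
P₀ = (1-ρ)/(1-ρ^(K+1)) = (1-0.36364)/(1-0.36364^5) = 0.63636/0.99364 = 0.6404
P_K = P₀×ρ^K = 0.6404 × 0.36364^4 = 0.6404 × 0.01749 = 0.01120
L = ρ[1 - (K+1)ρ^K + Kρ^(K+1)] / [(1-ρ)(1-ρ^(K+1))]
L = 0.36364 × (1 - 5×0.01749 + 4×0.006359) / ((1 - 0.36364) × (1 - 0.006359)) = 0.5394 containers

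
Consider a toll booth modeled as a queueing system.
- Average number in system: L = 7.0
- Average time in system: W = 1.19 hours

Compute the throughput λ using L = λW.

Little's Law: L = λW, so λ = L/W
λ = 7.0/1.19 = 5.8824 vehicles/hour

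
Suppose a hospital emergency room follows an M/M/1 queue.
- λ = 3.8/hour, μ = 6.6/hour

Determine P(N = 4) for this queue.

ρ = λ/μ = 3.8/6.6 = 0.57576
P(n) = (1-ρ)ρⁿ
P(4) = (1-0.57576) × 0.57576^4
P(4) = 0.4242 × 0.1099
P(4) = 0.04662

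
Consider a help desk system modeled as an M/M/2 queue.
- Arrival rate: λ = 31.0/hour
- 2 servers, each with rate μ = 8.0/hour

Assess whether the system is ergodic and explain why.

Stability requires ρ = λ/(cμ) < 1
ρ = 31.0/(2 × 8.0) = 31.0/16.00 = 1.9375
Since 1.9375 ≥ 1, the system is UNSTABLE.
Need c > λ/μ = 31.0/8.0 = 3.88.
Minimum servers needed: c = 4.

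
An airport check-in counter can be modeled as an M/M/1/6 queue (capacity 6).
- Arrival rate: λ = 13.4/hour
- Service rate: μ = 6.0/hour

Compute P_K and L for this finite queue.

ρ = λ/μ = 13.4/6.0 = 2.2333
P₀ = (1-ρ)/(1-ρ^(K+1)) = (1-2.2333)/(1-2.2333^7) = -1.2333/-276.0955 = 0.004467
P_K = P₀×ρ^K = 0.004467 × 2.2333^6 = 0.004467 × 124.0745 = 0.5542
Blocking probability P_6 = 0.5542 (55.42%)
L = ρ[1 - (K+1)ρ^K + Kρ^(K+1)] / [(1-ρ)(1-ρ^(K+1))]
L = 2.2333 × (1 - 7×124.0745 + 6×277.0955) / ((1 - 2.2333) × (1 - 277.0955)) = 5.2145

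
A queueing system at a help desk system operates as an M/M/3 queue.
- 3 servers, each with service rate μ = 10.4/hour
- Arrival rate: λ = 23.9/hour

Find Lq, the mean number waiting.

Traffic intensity: ρ = λ/(cμ) = 23.9/(3×10.4) = 0.7660
Since ρ = 0.7660 < 1, system is stable.
Offered load a = λ/μ = cρ = 23.9/10.4 = 2.2981
P₀ = [ Σₙ₌₀^2 aⁿ/n! + a^3/(3!(1-ρ)) ]⁻¹
Σ = a^0/0! + a^1/1! + a^2/2! = 1.0000 + 2.2981 + 2.6406 = 5.9387
a^3/(3!(1-ρ)) = 12.1365/(6 × 0.233974) = 8.6452
P₀ = 1/(5.9387 + 8.6452) = 0.06857
Lq = P₀·a^3·ρ / (3!(1-ρ)²) = 0.068569 × 12.1365 × 0.76603 / (6 × 0.054744) = 1.9408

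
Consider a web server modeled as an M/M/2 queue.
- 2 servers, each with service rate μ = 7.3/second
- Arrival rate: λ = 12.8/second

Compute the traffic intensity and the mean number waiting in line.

Traffic intensity: ρ = λ/(cμ) = 12.8/(2×7.3) = 0.8767
Since ρ = 0.8767 < 1, system is stable.
Offered load a = λ/μ = cρ = 12.8/7.3 = 1.7534
P₀ = [ Σₙ₌₀^1 aⁿ/n! + a^2/(2!(1-ρ)) ]⁻¹
Σ = a^0/0! + a^1/1! = 1.0000 + 1.7534 = 2.7534
a^2/(2!(1-ρ)) = 3.07450/(2 × 0.123288) = 12.4688
P₀ = 1/(2.7534 + 12.4688) = 0.06569
Lq = P₀·a^2·ρ / (2!(1-ρ)²) = 0.06569343 × 3.074498 × 0.8767123 / (2 × 0.01519985) = 5.8248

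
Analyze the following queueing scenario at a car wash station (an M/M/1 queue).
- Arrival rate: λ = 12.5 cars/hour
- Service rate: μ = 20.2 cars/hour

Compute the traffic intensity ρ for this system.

Server utilization: ρ = λ/μ
ρ = 12.5/20.2 = 0.6188
The server is busy 61.88% of the time.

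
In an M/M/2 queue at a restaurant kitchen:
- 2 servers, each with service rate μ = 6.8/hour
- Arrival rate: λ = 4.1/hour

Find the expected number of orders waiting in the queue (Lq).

Traffic intensity: ρ = λ/(cμ) = 4.1/(2×6.8) = 0.3015
Since ρ = 0.3015 < 1, system is stable.
Offered load a = λ/μ = cρ = 4.1/6.8 = 0.6029
P₀ = [ Σₙ₌₀^1 aⁿ/n! + a^2/(2!(1-ρ)) ]⁻¹
Σ = a^0/0! + a^1/1! = 1.0000 + 0.6029 = 1.6029
a^2/(2!(1-ρ)) = 0.3635/(2 × 0.6985) = 0.2602
P₀ = 1/(1.6029 + 0.2602) = 0.5367
Lq = P₀·a^2·ρ / (2!(1-ρ)²) = 0.5367 × 0.3635 × 0.3015 / (2 × 0.4879) = 0.06028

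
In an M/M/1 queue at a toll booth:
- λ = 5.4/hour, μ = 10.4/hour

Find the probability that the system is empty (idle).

ρ = λ/μ = 5.4/10.4 = 0.5192
P(0) = 1 - ρ = 1 - 0.5192 = 0.4808
The server is idle 48.08% of the time.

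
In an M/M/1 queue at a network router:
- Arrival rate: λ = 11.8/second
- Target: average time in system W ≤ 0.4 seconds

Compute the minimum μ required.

For M/M/1: W = 1/(μ-λ)
Need W ≤ 0.4, so 1/(μ-λ) ≤ 0.4
μ - λ ≥ 1/0.4 = 2.5000
μ ≥ 11.8 + 2.5000 = 14.3000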